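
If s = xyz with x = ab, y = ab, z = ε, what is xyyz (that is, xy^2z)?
ababab

Given x = 'ab', y = 'ab', z = '' and i = 2:

xy^2z = x + y·y·...·y (2 times) + z
       = 'ab' + 'ab'^2 + ''
       = 'ab' + 'abab' + ''
       = 'ababab'

The pumped string is 'ababab' with length 6.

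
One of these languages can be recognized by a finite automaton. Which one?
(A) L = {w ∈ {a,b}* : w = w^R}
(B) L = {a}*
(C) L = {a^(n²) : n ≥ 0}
(B) {a}*

(B) L = {a}* is regular.

This can be recognized by a finite automaton (DFA/NFA).
Regular expressions like {a}* define regular languages.

The other choices are not regular:
- {a^(n²) : n ≥ 0}: After pumping, length is no longer a perfect square
- {w ∈ {a,b}* : w = w^R}: After pumping, the string is no longer symmetric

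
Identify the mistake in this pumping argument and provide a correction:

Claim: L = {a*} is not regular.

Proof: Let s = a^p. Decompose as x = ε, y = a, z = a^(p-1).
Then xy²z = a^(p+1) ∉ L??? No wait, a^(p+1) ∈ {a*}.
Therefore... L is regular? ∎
Error: The proof attempts to show a*  is not regular, but a* IS regular!

Correction: a* is a regular language (recognized by a simple DFA with one accepting state and self-loop on 'a'). The pumping lemma can only prove non-regularity, not regularity. For regular languages, pumping always works.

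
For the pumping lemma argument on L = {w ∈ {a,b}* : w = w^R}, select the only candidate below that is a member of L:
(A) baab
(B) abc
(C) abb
(A) baab

The pumping lemma is applied to a string s that lies in L, so first check membership of each option:
- (A) baab reversed is baab, the same string, so it is a palindrome and is in L ✓
- (B) abc reversed is cba ≠ abc, so it is not a palindrome and is not in L ✗
- (C) abb reversed is bba ≠ abb, so it is not a palindrome and is not in L ✗

Only (A) baab is in L, so it is the only candidate that could play the role of s.
(In a complete proof one picks s in terms of the pumping length p so that |s| ≥ p is guaranteed; a fixed string like baab illustrates the shape of such an s.)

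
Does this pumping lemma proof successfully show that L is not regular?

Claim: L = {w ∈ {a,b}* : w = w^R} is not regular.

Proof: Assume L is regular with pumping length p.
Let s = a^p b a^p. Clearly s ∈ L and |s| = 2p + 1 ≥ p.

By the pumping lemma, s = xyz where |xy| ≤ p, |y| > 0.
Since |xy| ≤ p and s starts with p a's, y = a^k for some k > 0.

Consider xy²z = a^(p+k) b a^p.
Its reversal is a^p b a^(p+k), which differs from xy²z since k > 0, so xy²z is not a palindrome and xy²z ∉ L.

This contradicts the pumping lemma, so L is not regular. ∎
The proof is correct.

This proof is valid because:
1. s = a^p b a^p is in L and is chosen in terms of p, so |s| ≥ p holds for every p
2. The decomposition analysis is correct: |xy| ≤ p forces y to lie inside the leading a's
3. The contradiction is valid: a^(p+k) b a^p has more a's before the b than after it, so it is not a palindrome
4. The conclusion follows logically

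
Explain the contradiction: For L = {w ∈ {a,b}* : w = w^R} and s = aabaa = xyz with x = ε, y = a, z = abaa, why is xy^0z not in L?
xy⁰z = abaa ∉ L

Pumping with i = 0 replaces y = a by y⁰ = ε:
- Original: s = xyz = aabaa; aabaa reversed is aabaa, the same string, so it is a palindrome and is in L
- Pumped: xy⁰z = ε · ε · abaa = abaa
- abaa reversed is aaba ≠ abaa, so it is not a palindrome and is not in L

The pumping lemma would require xy⁰z ∈ L, so this decomposition yields a contradiction.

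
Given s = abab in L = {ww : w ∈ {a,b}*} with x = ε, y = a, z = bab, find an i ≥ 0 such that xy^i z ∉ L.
i = 3

xy³z = ε · aaa · bab = aaabab; aaabab has length 6; its halves are aaa and bab, which differ, so it is not in L.
(Other choices also work, e.g. i = 0, 2; only i = 1 is guaranteed to stay in L since xy¹z = s.)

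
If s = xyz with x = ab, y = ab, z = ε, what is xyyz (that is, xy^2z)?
ababab

Given x = 'ab', y = 'ab', z = '' and i = 2:

xy^2z = x + y·y·...·y (2 times) + z
       = 'ab' + 'ab'^2 + ''
       = 'ab' + 'abab' + ''
       = 'ababab'

The pumped string is 'ababab' with length 6.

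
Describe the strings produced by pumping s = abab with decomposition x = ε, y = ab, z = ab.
{xy^i z : i ≥ 0} = {(ab)^(i+1) : i ≥ 0} = {ab, abab, ababab, ...}

With x = ε, y = ab, z = ab: Pumping 'ab' gives strings of alternating a's and b's.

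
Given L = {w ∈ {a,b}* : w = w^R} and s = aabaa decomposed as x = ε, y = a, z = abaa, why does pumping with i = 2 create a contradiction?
xy²z = aaabaa ∉ L

Pumping with i = 2 replaces y = a by y² = aa:
- Original: s = xyz = aabaa; aabaa reversed is aabaa, the same string, so it is a palindrome and is in L
- Pumped: xy²z = ε · aa · abaa = aaabaa
- aaabaa reversed is aabaaa ≠ aaabaa, so it is not a palindrome and is not in L

The pumping lemma would require xy²z ∈ L, so this decomposition yields a contradiction.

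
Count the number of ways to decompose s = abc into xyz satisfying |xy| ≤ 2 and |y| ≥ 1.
3

For s = 'abc' with pumping length p = 2:

Constraints: |xy| ≤ 2, |y| > 0

Valid decompositions (|xy| ≤ p, |y| ≥ 1):
  • x='', y='a', z='bc'
  • x='a', y='b', z='c'
  • x='', y='ab', z='c'

Total count: 3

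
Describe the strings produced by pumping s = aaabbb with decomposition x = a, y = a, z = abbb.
{xy^i z : i ≥ 0} = {a^(2+i) b^3 : i ≥ 0} = {aabbb, aaabbb, aaaabbb, ...}

With x = a, y = a, z = abbb: Starting with aaabbb and pumping the second 'a', we get strings with 2+i a's followed by 3 b's for i = 0, 1, 2, ...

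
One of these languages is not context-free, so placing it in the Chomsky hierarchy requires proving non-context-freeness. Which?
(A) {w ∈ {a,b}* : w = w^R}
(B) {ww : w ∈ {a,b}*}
(B) {ww : w ∈ {a,b}*}

(B) {ww : w ∈ {a,b}*} requires the CFL pumping lemma.

- {w ∈ {a,b}* : w = w^R} is context-free (but not regular)
  • Can be shown non-regular with the regular pumping lemma
  • After pumping, the string is no longer symmetric

- {ww : w ∈ {a,b}*} is NOT context-free
  • Requires the CFL pumping lemma to prove
  • Cannot verify equality of two arbitrary substrings

The CFL pumping lemma is "stronger" in that it can prove non-membership
in the larger class of context-free languages.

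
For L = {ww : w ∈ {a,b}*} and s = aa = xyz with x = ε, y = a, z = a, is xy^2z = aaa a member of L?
No

xy²z = ε · aa · a = aaa.
aaa has odd length 3, so it cannot be written as ww and is not in L.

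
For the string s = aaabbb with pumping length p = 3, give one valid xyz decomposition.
x = '', y = 'aaa', z = 'bbb'

For s = aaabbb and p = 3, one valid decomposition is:
- x = '' (length 0)
- y = 'aaa' (length 3)
- z = 'bbb' (length 3)

Verification:
- xyz = '' + 'aaa' + 'bbb' = aaabbb ✓
- |xy| = 3 ≤ 3 ✓
- |y| = 3 > 0 ✓

All pumping lemma constraints are satisfied.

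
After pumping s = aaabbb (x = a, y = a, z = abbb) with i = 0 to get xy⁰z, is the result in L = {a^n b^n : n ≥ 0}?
No

xy⁰z = a · ε · abbb = aabbb.
aabbb has 2 a's and 3 b's; 2 ≠ 3, so it is not in L.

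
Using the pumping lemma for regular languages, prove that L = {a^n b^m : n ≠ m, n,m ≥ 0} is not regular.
Assume for contradiction that L is regular, and let p ≥ 1 be the pumping length given by the pumping lemma.
Choose s = a^p b^(p + p!). Then s ∈ L because p ≠ p + p! (as p! ≥ 1), and |s| ≥ p.
By the pumping lemma, s = xyz for some x, y, z with |xy| ≤ p, |y| ≥ 1, and xy^i z ∈ L for every i ≥ 0.
Since |xy| ≤ p and the first p symbols of s are all a's, y = a^k for some k with 1 ≤ k ≤ p.
For every i ≥ 0, xy^i z = a^(p + (i − 1)k) b^(p + p!).

Because 1 ≤ k ≤ p, k divides p!. Let t = p!/k (a positive integer) and take i = t + 1.
Then the number of a's is p + tk = p + p!, which equals the number of b's.
So xy^(t+1) z = a^(p + p!) b^(p + p!) has equally many a's and b's and is NOT in L.

This contradicts the pumping lemma, which requires xy^i z ∈ L for all i ≥ 0.
Hence L = {a^n b^m : n ≠ m, n,m ≥ 0} is not regular. ∎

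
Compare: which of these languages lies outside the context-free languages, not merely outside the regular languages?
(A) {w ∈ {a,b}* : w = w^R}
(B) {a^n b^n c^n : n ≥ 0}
(B) {a^n b^n c^n : n ≥ 0}

(B) {a^n b^n c^n : n ≥ 0} requires the CFL pumping lemma.

- {w ∈ {a,b}* : w = w^R} is context-free (but not regular)
  • Can be shown non-regular with the regular pumping lemma
  • After pumping, the string is no longer symmetric

- {a^n b^n c^n : n ≥ 0} is NOT context-free
  • Requires the CFL pumping lemma to prove
  • Cannot maintain three equal counts simultaneously

The CFL pumping lemma is "stronger" in that it can prove non-membership
in the larger class of context-free languages.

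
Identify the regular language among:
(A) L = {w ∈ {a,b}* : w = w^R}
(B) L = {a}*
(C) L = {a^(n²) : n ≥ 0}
(B) {a}*

(B) L = {a}* is regular.

This can be recognized by a finite automaton (DFA/NFA).
Regular expressions like {a}* define regular languages.

The other choices are not regular:
- {w ∈ {a,b}* : w = w^R}: After pumping, the string is no longer symmetric
- {a^(n²) : n ≥ 0}: After pumping, length is no longer a perfect square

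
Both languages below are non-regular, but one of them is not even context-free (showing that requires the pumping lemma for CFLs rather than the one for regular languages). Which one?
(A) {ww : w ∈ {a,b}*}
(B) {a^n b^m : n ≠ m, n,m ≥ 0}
(A) {ww : w ∈ {a,b}*}

(A) {ww : w ∈ {a,b}*} requires the CFL pumping lemma.

- {a^n b^m : n ≠ m, n,m ≥ 0} is context-free (but not regular)
  • Can be shown non-regular with the regular pumping lemma
  • After pumping a's, we can make n = m

- {ww : w ∈ {a,b}*} is NOT context-free
  • Requires the CFL pumping lemma to prove
  • Cannot verify equality of two arbitrary substrings

The CFL pumping lemma is "stronger" in that it can prove non-membership
in the larger class of context-free languages.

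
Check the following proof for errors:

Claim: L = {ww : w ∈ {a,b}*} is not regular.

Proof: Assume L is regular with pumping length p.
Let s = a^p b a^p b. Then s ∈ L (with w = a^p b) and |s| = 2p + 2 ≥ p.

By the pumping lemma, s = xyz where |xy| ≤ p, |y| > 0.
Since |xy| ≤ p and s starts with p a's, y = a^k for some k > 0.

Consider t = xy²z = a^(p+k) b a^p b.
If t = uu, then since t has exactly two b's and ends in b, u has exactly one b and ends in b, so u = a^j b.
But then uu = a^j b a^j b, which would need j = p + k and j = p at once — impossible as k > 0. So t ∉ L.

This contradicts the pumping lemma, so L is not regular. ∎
The proof is correct.

This proof is valid because:
1. s = a^p b a^p b is in L and is chosen in terms of p, so |s| ≥ p holds for every p
2. The decomposition analysis is correct: |xy| ≤ p forces y to lie inside the leading a's
3. The contradiction is valid: the argument shows a^(p+k) b a^p b cannot be split into two equal halves
4. The conclusion follows logically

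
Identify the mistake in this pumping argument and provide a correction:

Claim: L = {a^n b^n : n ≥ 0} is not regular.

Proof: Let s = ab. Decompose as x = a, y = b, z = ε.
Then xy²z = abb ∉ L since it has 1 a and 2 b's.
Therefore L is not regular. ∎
Error: The string s = ab might be shorter than the pumping length p.

Correction: Choose s = a^p b^p to ensure |s| ≥ p. Also, the decomposition is wrong: with |xy| ≤ p, y cannot include b's when s starts with p a's.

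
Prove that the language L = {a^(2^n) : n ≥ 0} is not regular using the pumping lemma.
Assume for contradiction that L is regular, and let p ≥ 1 be the pumping length given by the pumping lemma.
Choose s = a^(2^p). Then s ∈ L and |s| = 2^p ≥ p.
By the pumping lemma, s = xyz for some x, y, z with |xy| ≤ p, |y| ≥ 1, and xy^i z ∈ L for every i ≥ 0.
Here y = a^k for some k with 1 ≤ k ≤ |xy| ≤ p, and p < 2^p.

Take i = 2: |xy²z| = 2^p + k.
Now 2^p < 2^p + k ≤ 2^p + p < 2^p + 2^p = 2^(p+1).
So |xy²z| lies strictly between the consecutive powers of two 2^p and 2^(p+1), hence is not a power of 2, and xy²z ∉ L.

This contradicts the pumping lemma, which requires xy^i z ∈ L for all i ≥ 0.
Hence L = {a^(2^n) : n ≥ 0} is not regular. ∎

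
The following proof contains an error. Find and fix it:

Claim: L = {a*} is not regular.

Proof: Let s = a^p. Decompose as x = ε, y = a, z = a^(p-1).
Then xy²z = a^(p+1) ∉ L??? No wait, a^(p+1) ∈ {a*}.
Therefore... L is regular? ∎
Error: The proof attempts to show a*  is not regular, but a* IS regular!

Correction: a* is a regular language (recognized by a simple DFA with one accepting state and self-loop on 'a'). The pumping lemma can only prove non-regularity, not regularity. For regular languages, pumping always works.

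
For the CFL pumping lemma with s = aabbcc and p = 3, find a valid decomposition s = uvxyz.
u='aa', v='b', x='b', y='c', z='c'

For s = aabbcc with pumping length p = 3:

One valid decomposition:
- u = 'aa'
- v = 'b'
- x = 'b'
- y = 'c'
- z = 'c'

Verification:
- uvxyz = 'aa' + 'b' + 'b' + 'c' + 'c' = aabbcc ✓
- |vxy| = |'bbc'| = 3 ≤ 3 ✓
- |vy| = |'bc'| = 2 > 0 ✓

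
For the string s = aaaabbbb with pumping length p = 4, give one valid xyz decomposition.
x = 'aaa', y = 'a', z = 'bbbb'

For s = aaaabbbb and p = 4, one valid decomposition is:
- x = 'aaa' (length 3)
- y = 'a' (length 1)
- z = 'bbbb' (length 4)

Verification:
- xyz = 'aaa' + 'a' + 'bbbb' = aaaabbbb ✓
- |xy| = 4 ≤ 4 ✓
- |y| = 1 > 0 ✓

All pumping lemma constraints are satisfied.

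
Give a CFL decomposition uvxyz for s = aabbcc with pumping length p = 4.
u='a', v='a', x='bb', y='c', z='c'

For s = aabbcc with pumping length p = 4:

One valid decomposition:
- u = 'a'
- v = 'a'
- x = 'bb'
- y = 'c'
- z = 'c'

Verification:
- uvxyz = 'a' + 'a' + 'bb' + 'c' + 'c' = aabbcc ✓
- |vxy| = |'abbc'| = 4 ≤ 4 ✓
- |vy| = |'ac'| = 2 > 0 ✓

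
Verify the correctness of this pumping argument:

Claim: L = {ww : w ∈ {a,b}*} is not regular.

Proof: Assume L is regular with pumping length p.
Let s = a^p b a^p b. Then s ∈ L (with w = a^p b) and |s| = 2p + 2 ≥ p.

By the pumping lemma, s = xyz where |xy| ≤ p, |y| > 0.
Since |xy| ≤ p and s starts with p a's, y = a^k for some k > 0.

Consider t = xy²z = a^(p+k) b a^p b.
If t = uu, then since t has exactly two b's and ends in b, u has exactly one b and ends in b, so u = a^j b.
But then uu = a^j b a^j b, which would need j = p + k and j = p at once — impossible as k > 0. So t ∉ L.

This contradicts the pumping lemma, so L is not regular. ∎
The proof is correct.

This proof is valid because:
1. s = a^p b a^p b is in L and is chosen in terms of p, so |s| ≥ p holds for every p
2. The decomposition analysis is correct: |xy| ≤ p forces y to lie inside the leading a's
3. The contradiction is valid: the argument shows a^(p+k) b a^p b cannot be split into two equal halves
4. The conclusion follows logically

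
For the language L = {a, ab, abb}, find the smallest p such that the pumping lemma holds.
p = 4

For a finite language L, the pumping lemma holds vacuously if p > max|s| for s ∈ L.

The longest string in L = {a, ab, abb} has length 3.
If p = 4, then no string s ∈ L has |s| ≥ p, so the condition is vacuously true.

The minimum pumping length is p = 4.

Why no smaller p works: for any p ≤ 3, the longest string s ∈ L has |s| = 3 ≥ p, so it would
have to be pumpable; but pumping up (i = 2, 3, ...) produces ever longer strings, which cannot all lie in the
finite language L. So the pumping property fails for every p ≤ 3.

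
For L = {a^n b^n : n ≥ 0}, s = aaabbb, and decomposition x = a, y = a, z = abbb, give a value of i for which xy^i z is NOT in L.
i = 2

xy²z = a · aa · abbb = aaaabbb; aaaabbb has 4 a's and 3 b's; 4 ≠ 3, so it is not in L.
(Other choices also work, e.g. i = 0, 3; only i = 1 is guaranteed to stay in L since xy¹z = s.)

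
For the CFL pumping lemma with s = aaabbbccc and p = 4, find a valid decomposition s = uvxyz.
u='aa', v='a', x='bb', y='b', z='ccc'

For s = aaabbbccc with pumping length p = 4:

One valid decomposition:
- u = 'aa'
- v = 'a'
- x = 'bb'
- y = 'b'
- z = 'ccc'

Verification:
- uvxyz = 'aa' + 'a' + 'bb' + 'b' + 'ccc' = aaabbbccc ✓
- |vxy| = |'abbb'| = 4 ≤ 4 ✓
- |vy| = |'ab'| = 2 > 0 ✓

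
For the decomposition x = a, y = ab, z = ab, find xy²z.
aababab

Given x = 'a', y = 'ab', z = 'ab' and i = 2:

xy^2z = x + y·y·...·y (2 times) + z
       = 'a' + 'ab'^2 + 'ab'
       = 'a' + 'abab' + 'ab'
       = 'aababab'

The pumped string is 'aababab' with length 7.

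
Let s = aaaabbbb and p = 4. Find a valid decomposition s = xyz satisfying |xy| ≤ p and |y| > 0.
x = 'a', y = 'aa', z = 'abbbb'

For s = aaaabbbb and p = 4, one valid decomposition is:
- x = 'a' (length 1)
- y = 'aa' (length 2)
- z = 'abbbb' (length 5)

Verification:
- xyz = 'a' + 'aa' + 'abbbb' = aaaabbbb ✓
- |xy| = 3 ≤ 4 ✓
- |y| = 2 > 0 ✓

All pumping lemma constraints are satisfied.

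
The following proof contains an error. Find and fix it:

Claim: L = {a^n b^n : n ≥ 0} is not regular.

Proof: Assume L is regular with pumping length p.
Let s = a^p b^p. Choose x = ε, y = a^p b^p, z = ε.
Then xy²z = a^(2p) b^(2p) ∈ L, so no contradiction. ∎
Error: The decomposition violates |xy| ≤ p. With y = a^p b^p, |xy| = |y| = 2p > p. (The proof also miscomputes xy²z, which would be a^p b^p a^p b^p rather than a^(2p) b^(2p), and it wrongly treats one harmless decomposition as settling the matter — the prover does not get to choose the decomposition.)

Correction: The pumping lemma requires |xy| ≤ p, and the argument must handle every decomposition satisfying |xy| ≤ p, |y| ≥ 1. Since s starts with p a's, any such y consists only of a's, say y = a^k with k ≥ 1. Then xy²z = a^(p+k) b^p has unequal numbers of a's and b's, so xy²z ∉ L — the required contradiction.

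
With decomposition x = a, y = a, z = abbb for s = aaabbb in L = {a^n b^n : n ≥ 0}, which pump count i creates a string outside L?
i = 0

xy⁰z = a · ε · abbb = aabbb; aabbb has 2 a's and 3 b's; 2 ≠ 3, so it is not in L.
(Other choices also work, e.g. i = 2, 3; only i = 1 is guaranteed to stay in L since xy¹z = s.)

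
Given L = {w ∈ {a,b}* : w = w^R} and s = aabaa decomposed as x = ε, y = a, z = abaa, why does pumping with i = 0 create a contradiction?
xy⁰z = abaa ∉ L

Pumping with i = 0 replaces y = a by y⁰ = ε:
- Original: s = xyz = aabaa; aabaa reversed is aabaa, the same string, so it is a palindrome and is in L
- Pumped: xy⁰z = ε · ε · abaa = abaa
- abaa reversed is aaba ≠ abaa, so it is not a palindrome and is not in L

The pumping lemma would require xy⁰z ∈ L, so this decomposition yields a contradiction.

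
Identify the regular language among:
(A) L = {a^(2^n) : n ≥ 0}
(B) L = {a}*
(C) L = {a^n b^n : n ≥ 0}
(B) {a}*

(B) L = {a}* is regular.

This can be recognized by a finite automaton (DFA/NFA).
Regular expressions like {a}* define regular languages.

The other choices are not regular:
- {a^n b^n : n ≥ 0}: After pumping, the number of a's and b's become unequal
- {a^(2^n) : n ≥ 0}: After pumping, length is no longer a power of 2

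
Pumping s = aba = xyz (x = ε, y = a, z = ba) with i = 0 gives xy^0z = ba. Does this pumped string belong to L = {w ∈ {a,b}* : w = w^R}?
No

xy⁰z = ε · ε · ba = ba.
ba reversed is ab ≠ ba, so it is not a palindrome and is not in L.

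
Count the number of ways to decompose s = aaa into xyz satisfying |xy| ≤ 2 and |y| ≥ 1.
3

For s = 'aaa' with pumping length p = 2:

Constraints: |xy| ≤ 2, |y| > 0

Valid decompositions (|xy| ≤ p, |y| ≥ 1):
  • x='', y='a', z='aa'
  • x='a', y='a', z='a'
  • x='', y='aa', z='a'

Total count: 3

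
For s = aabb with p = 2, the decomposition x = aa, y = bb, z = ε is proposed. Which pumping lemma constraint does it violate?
Violated: |xy| ≤ p

The decomposition x = aa, y = bb, z = ε for s = aabb with p = 2
violates the constraint: |xy| ≤ p

|xy| = |aabb| = 4 > 2 = p. The decomposition puts too many characters in xy.

Pumping lemma constraints:
1. xyz = s (decomposition is valid)
2. |xy| ≤ p
3. |y| > 0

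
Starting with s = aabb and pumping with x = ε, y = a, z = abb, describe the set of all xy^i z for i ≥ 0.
{xy^i z : i ≥ 0} = {a^(i+1) b^2 : i ≥ 0} = {abb, aabb, aaabb, ...}

With x = ε, y = a, z = abb: Starting with aabb and pumping the first 'a' (z = abb keeps the second 'a'), we get strings with i+1 a's followed by 2 b's for i = 0, 1, 2, ...; note bb is not produced because z always contributes one a.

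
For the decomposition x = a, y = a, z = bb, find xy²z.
aaabb

Given x = 'a', y = 'a', z = 'bb' and i = 2:

xy^2z = x + y·y·...·y (2 times) + z
       = 'a' + 'a'^2 + 'bb'
       = 'a' + 'aa' + 'bb'
       = 'aaabb'

The pumped string is 'aaabb' with length 5.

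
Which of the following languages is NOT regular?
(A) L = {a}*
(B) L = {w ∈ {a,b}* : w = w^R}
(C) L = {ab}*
(B) {w ∈ {a,b}* : w = w^R}

(B) L = {w ∈ {a,b}* : w = w^R} is NOT regular.

The pumping lemma can be used to prove this:
After pumping, the string is no longer symmetric

The other languages are regular because they can be recognized by finite automata.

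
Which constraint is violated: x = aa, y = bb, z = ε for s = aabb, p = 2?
Violated: |xy| ≤ p

The decomposition x = aa, y = bb, z = ε for s = aabb with p = 2
violates the constraint: |xy| ≤ p

|xy| = |aabb| = 4 > 2 = p. The decomposition puts too many characters in xy.

Pumping lemma constraints:
1. xyz = s (decomposition is valid)
2. |xy| ≤ p
3. |y| > 0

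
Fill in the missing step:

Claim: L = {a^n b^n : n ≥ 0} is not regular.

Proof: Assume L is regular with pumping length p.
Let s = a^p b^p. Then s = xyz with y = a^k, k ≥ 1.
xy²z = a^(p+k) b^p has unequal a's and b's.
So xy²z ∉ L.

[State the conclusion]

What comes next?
This contradicts the pumping lemma for regular languages,
which guarantees xy^i z ∈ L for all i ≥ 0.

Since our assumption that L is regular leads to a contradiction,
we conclude that L = {a^n b^n : n ≥ 0} is NOT regular. ∎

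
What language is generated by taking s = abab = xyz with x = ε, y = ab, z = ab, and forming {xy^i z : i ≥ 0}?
{xy^i z : i ≥ 0} = {(ab)^(i+1) : i ≥ 0} = {ab, abab, ababab, ...}

With x = ε, y = ab, z = ab: Pumping 'ab' gives strings of alternating a's and b's.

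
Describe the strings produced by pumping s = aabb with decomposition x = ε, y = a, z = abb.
{xy^i z : i ≥ 0} = {a^(i+1) b^2 : i ≥ 0} = {abb, aabb, aaabb, ...}

With x = ε, y = a, z = abb: Starting with aabb and pumping the first 'a' (z = abb keeps the second 'a'), we get strings with i+1 a's followed by 2 b's for i = 0, 1, 2, ...; note bb is not produced because z always contributes one a.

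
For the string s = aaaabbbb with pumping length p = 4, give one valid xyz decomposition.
x = 'aa', y = 'a', z = 'abbbb'

For s = aaaabbbb and p = 4, one valid decomposition is:
- x = 'aa' (length 2)
- y = 'a' (length 1)
- z = 'abbbb' (length 5)

Verification:
- xyz = 'aa' + 'a' + 'abbbb' = aaaabbbb ✓
- |xy| = 3 ≤ 4 ✓
- |y| = 1 > 0 ✓

All pumping lemma constraints are satisfied.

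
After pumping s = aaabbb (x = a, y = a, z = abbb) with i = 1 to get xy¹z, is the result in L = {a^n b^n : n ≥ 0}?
Yes

xy¹z = a · a · abbb = aaabbb.
aaabbb = a^3 b^3 has equal counts (3 = 3), so it is in L.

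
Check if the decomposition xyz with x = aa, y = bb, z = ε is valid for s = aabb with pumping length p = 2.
Violated: |xy| ≤ p

The decomposition x = aa, y = bb, z = ε for s = aabb with p = 2
violates the constraint: |xy| ≤ p

|xy| = |aabb| = 4 > 2 = p. The decomposition puts too many characters in xy.

Pumping lemma constraints:
1. xyz = s (decomposition is valid)
2. |xy| ≤ p
3. |y| > 0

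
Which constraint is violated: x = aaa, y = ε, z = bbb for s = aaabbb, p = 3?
Violated: |y| > 0

The decomposition x = aaa, y = ε, z = bbb for s = aaabbb with p = 3
violates the constraint: |y| > 0

|y| = 0, but the pumping lemma requires |y| > 0 (y must be non-empty).

Pumping lemma constraints:
1. xyz = s (decomposition is valid)
2. |xy| ≤ p
3. |y| > 0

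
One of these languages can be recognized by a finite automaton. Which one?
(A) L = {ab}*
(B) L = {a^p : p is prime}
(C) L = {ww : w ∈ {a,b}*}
(A) {ab}*

(A) L = {ab}* is regular.

This can be recognized by a finite automaton (DFA/NFA).
Regular expressions like {ab}* define regular languages.

The other choices are not regular:
- {a^p : p is prime}: After pumping, the length becomes composite
- {ww : w ∈ {a,b}*}: After pumping, the two halves no longer match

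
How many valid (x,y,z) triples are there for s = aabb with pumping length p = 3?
6

For s = 'aabb' with pumping length p = 3:

Constraints: |xy| ≤ 3, |y| > 0

Valid decompositions (|xy| ≤ p, |y| ≥ 1):
  • x='', y='a', z='abb'
  • x='a', y='a', z='bb'
  • x='', y='aa', z='bb'
  • x='aa', y='b', z='b'
  • x='a', y='ab', z='b'
  • x='', y='aab', z='b'

Total count: 6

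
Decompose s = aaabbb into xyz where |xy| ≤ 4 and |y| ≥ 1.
x = '', y = 'aaab', z = 'bb'

For s = aaabbb and p = 4, one valid decomposition is:
- x = '' (length 0)
- y = 'aaab' (length 4)
- z = 'bb' (length 2)

Verification:
- xyz = '' + 'aaab' + 'bb' = aaabbb ✓
- |xy| = 4 ≤ 4 ✓
- |y| = 4 > 0 ✓

All pumping lemma constraints are satisfied.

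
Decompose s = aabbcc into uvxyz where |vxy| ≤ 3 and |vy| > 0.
u='aa', v='b', x='b', y='c', z='c'

For s = aabbcc with pumping length p = 3:

One valid decomposition:
- u = 'aa'
- v = 'b'
- x = 'b'
- y = 'c'
- z = 'c'

Verification:
- uvxyz = 'aa' + 'b' + 'b' + 'c' + 'c' = aabbcc ✓
- |vxy| = |'bbc'| = 3 ≤ 3 ✓
- |vy| = |'bc'| = 2 > 0 ✓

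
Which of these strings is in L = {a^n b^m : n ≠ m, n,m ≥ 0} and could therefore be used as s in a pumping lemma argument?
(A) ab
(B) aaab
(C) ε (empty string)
(B) aaab

The pumping lemma is applied to a string s that lies in L, so first check membership of each option:
- (A) ab = a^1 b^1 has n = m = 1, so it is not in L ✗
- (B) aaab = a^3 b^1 with 3 ≠ 1, so it is in L ✓
- (C) ε = a^0 b^0 has n = m = 0, so it is not in L ✗

Only (B) aaab is in L, so it is the only candidate that could play the role of s.
(In a complete proof one picks s in terms of the pumping length p so that |s| ≥ p is guaranteed; a fixed string like aaab illustrates the shape of such an s.)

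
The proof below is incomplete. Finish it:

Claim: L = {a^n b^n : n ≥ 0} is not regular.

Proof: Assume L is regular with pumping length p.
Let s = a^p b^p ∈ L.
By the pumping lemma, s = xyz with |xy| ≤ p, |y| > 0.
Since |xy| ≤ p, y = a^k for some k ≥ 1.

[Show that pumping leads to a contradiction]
Consider xy²z = a^(p+k) b^p.

Since k ≥ 1, we have p + k > p.
So xy²z has more a's than b's: (p+k) a's vs p b's.
This means xy²z ∉ L because a^n b^n requires equal counts.

This contradicts the pumping lemma which states xy²z ∈ L.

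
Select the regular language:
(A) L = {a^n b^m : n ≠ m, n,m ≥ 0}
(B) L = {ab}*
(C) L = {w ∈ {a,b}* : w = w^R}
(B) {ab}*

(B) L = {ab}* is regular.

This can be recognized by a finite automaton (DFA/NFA).
Regular expressions like {ab}* define regular languages.

The other choices are not regular:
- {w ∈ {a,b}* : w = w^R}: After pumping, the string is no longer symmetric
- {a^n b^m : n ≠ m, n,m ≥ 0}: After pumping a's, we can make n = m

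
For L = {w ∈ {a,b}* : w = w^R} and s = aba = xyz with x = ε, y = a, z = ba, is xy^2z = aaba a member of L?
No

xy²z = ε · aa · ba = aaba.
aaba reversed is abaa ≠ aaba, so it is not a palindrome and is not in L.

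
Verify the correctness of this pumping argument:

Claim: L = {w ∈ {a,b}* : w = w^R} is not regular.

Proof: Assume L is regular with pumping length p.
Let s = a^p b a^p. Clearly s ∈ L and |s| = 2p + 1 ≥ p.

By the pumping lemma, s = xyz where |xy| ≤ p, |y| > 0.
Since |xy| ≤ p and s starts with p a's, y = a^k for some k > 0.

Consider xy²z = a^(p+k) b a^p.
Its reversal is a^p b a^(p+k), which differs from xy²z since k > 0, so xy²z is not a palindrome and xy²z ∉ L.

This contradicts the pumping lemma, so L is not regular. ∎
The proof is correct.

This proof is valid because:
1. s = a^p b a^p is in L and is chosen in terms of p, so |s| ≥ p holds for every p
2. The decomposition analysis is correct: |xy| ≤ p forces y to lie inside the leading a's
3. The contradiction is valid: a^(p+k) b a^p has more a's before the b than after it, so it is not a palindrome
4. The conclusion follows logically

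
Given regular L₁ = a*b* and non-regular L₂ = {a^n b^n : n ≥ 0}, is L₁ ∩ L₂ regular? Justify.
No — L₁ ∩ L₂ is not regular.

Every string a^n b^n already lies in a*b*, so L₁ ∩ L₂ = {a^n b^n : n ≥ 0} = L₂ itself, which is the standard non-regular language (pump s = a^p b^p).

Note that the bare facts "L₁ regular, L₂ non-regular" do not settle the question by themselves: the closure of regular languages under ∪, ∩, complement and difference applies only when BOTH operands are regular. With a non-regular operand the result can come out regular or non-regular depending on the specific languages, so one has to work out L₁ ∩ L₂ for this particular pair, as above.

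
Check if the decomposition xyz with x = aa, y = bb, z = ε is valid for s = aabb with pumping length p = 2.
Violated: |xy| ≤ p

The decomposition x = aa, y = bb, z = ε for s = aabb with p = 2
violates the constraint: |xy| ≤ p

|xy| = |aabb| = 4 > 2 = p. The decomposition puts too many characters in xy.

Pumping lemma constraints:
1. xyz = s (decomposition is valid)
2. |xy| ≤ p
3. |y| > 0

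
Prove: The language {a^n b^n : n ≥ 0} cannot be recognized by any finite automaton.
Assume for contradiction that L is regular, and let p ≥ 1 be the pumping length given by the pumping lemma.
Choose s = a^p b^p. Then s ∈ L and |s| = 2p ≥ p.
By the pumping lemma, s = xyz for some x, y, z with |xy| ≤ p, |y| ≥ 1, and xy^i z ∈ L for every i ≥ 0.
Since |xy| ≤ p and the first p symbols of s are all a's, we must have y = a^k for some k with 1 ≤ k ≤ p.

Take i = 0: xy⁰z = a^(p − k) b^p.
This string has p − k a's but p b's, and p − k < p because k ≥ 1. So xy⁰z ∉ L.

This contradicts the pumping lemma, which requires xy^i z ∈ L for all i ≥ 0.
Hence L = {a^n b^n : n ≥ 0} is not regular. ∎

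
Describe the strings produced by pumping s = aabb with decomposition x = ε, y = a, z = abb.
{xy^i z : i ≥ 0} = {a^(i+1) b^2 : i ≥ 0} = {abb, aabb, aaabb, ...}

With x = ε, y = a, z = abb: Starting with aabb and pumping the first 'a' (z = abb keeps the second 'a'), we get strings with i+1 a's followed by 2 b's for i = 0, 1, 2, ...; note bb is not produced because z always contributes one a.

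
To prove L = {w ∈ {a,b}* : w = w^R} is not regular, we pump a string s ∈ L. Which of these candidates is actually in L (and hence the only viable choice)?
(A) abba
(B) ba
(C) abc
(A) abba

The pumping lemma is applied to a string s that lies in L, so first check membership of each option:
- (A) abba reversed is abba, the same string, so it is a palindrome and is in L ✓
- (B) ba reversed is ab ≠ ba, so it is not a palindrome and is not in L ✗
- (C) abc reversed is cba ≠ abc, so it is not a palindrome and is not in L ✗

Only (A) abba is in L, so it is the only candidate that could play the role of s.
(In a complete proof one picks s in terms of the pumping length p so that |s| ≥ p is guaranteed; a fixed string like abba illustrates the shape of such an s.)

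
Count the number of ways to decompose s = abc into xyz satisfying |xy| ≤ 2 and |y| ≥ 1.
3

For s = 'abc' with pumping length p = 2:

Constraints: |xy| ≤ 2, |y| > 0

Valid decompositions (|xy| ≤ p, |y| ≥ 1):
  • x='', y='a', z='bc'
  • x='a', y='b', z='c'
  • x='', y='ab', z='c'

Total count: 3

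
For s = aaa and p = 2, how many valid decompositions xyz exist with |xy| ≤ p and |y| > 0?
3

For s = 'aaa' with pumping length p = 2:

Constraints: |xy| ≤ 2, |y| > 0

Valid decompositions (|xy| ≤ p, |y| ≥ 1):
  • x='', y='a', z='aa'
  • x='a', y='a', z='a'
  • x='', y='aa', z='a'

Total count: 3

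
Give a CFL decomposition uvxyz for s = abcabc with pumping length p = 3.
u='ab', v='c', x='a', y='b', z='c'

For s = abcabc with pumping length p = 3:

One valid decomposition:
- u = 'ab'
- v = 'c'
- x = 'a'
- y = 'b'
- z = 'c'

Verification:
- uvxyz = 'ab' + 'c' + 'a' + 'b' + 'c' = abcabc ✓
- |vxy| = |'cab'| = 3 ≤ 3 ✓
- |vy| = |'cb'| = 2 > 0 ✓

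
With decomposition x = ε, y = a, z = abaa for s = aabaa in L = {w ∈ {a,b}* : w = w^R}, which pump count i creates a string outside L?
i = 0

xy⁰z = ε · ε · abaa = abaa; abaa reversed is aaba ≠ abaa, so it is not a palindrome and is not in L.
(Other choices also work, e.g. i = 2, 3; only i = 1 is guaranteed to stay in L since xy¹z = s.)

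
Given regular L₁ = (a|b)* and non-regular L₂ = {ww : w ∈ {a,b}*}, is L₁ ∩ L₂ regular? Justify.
No — L₁ ∩ L₂ is not regular.

(a|b)* is all strings over {a,b}, so L₁ ∩ L₂ = {ww : w ∈ {a,b}*} = L₂ itself, which is not regular (pump s = a^p b a^p b).

Note that the bare facts "L₁ regular, L₂ non-regular" do not settle the question by themselves: the closure of regular languages under ∪, ∩, complement and difference applies only when BOTH operands are regular. With a non-regular operand the result can come out regular or non-regular depending on the specific languages, so one has to work out L₁ ∩ L₂ for this particular pair, as above.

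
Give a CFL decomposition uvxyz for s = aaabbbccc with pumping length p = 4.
u='aa', v='a', x='bb', y='b', z='ccc'

For s = aaabbbccc with pumping length p = 4:

One valid decomposition:
- u = 'aa'
- v = 'a'
- x = 'bb'
- y = 'b'
- z = 'ccc'

Verification:
- uvxyz = 'aa' + 'a' + 'bb' + 'b' + 'ccc' = aaabbbccc ✓
- |vxy| = |'abbb'| = 4 ≤ 4 ✓
- |vy| = |'ab'| = 2 > 0 ✓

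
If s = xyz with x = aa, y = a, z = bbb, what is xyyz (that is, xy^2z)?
aaaabbb

Given x = 'aa', y = 'a', z = 'bbb' and i = 2:

xy^2z = x + y·y·...·y (2 times) + z
       = 'aa' + 'a'^2 + 'bbb'
       = 'aa' + 'aa' + 'bbb'
       = 'aaaabbb'

The pumped string is 'aaaabbb' with length 7.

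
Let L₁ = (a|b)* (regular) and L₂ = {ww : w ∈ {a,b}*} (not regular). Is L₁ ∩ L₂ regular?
No — L₁ ∩ L₂ is not regular.

(a|b)* is all strings over {a,b}, so L₁ ∩ L₂ = {ww : w ∈ {a,b}*} = L₂ itself, which is not regular (pump s = a^p b a^p b).

Note that the bare facts "L₁ regular, L₂ non-regular" do not settle the question by themselves: the closure of regular languages under ∪, ∩, complement and difference applies only when BOTH operands are regular. With a non-regular operand the result can come out regular or non-regular depending on the specific languages, so one has to work out L₁ ∩ L₂ for this particular pair, as above.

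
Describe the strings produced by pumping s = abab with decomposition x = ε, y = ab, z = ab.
{xy^i z : i ≥ 0} = {(ab)^(i+1) : i ≥ 0} = {ab, abab, ababab, ...}

With x = ε, y = ab, z = ab: Pumping 'ab' gives strings of alternating a's and b's.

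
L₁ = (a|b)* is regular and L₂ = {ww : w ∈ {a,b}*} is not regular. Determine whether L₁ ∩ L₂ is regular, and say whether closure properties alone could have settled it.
No — L₁ ∩ L₂ is not regular.

(a|b)* is all strings over {a,b}, so L₁ ∩ L₂ = {ww : w ∈ {a,b}*} = L₂ itself, which is not regular (pump s = a^p b a^p b).

Note that the bare facts "L₁ regular, L₂ non-regular" do not settle the question by themselves: the closure of regular languages under ∪, ∩, complement and difference applies only when BOTH operands are regular. With a non-regular operand the result can come out regular or non-regular depending on the specific languages, so one has to work out L₁ ∩ L₂ for this particular pair, as above.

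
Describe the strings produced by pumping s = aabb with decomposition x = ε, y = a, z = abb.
{xy^i z : i ≥ 0} = {a^(i+1) b^2 : i ≥ 0} = {abb, aabb, aaabb, ...}

With x = ε, y = a, z = abb: Starting with aabb and pumping the first 'a' (z = abb keeps the second 'a'), we get strings with i+1 a's followed by 2 b's for i = 0, 1, 2, ...; note bb is not produced because z always contributes one a.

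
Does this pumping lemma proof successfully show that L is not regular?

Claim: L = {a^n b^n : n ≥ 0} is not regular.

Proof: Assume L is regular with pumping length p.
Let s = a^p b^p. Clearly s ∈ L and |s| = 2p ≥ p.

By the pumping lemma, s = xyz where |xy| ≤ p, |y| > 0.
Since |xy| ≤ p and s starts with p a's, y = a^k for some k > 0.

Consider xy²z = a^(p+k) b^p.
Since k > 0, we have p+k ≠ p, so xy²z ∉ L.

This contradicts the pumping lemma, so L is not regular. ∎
The proof is correct.

This proof is valid because:
1. The string s = a^p b^p is correctly in L
2. The decomposition analysis is correct: y must consist only of a's
3. The contradiction is valid: pumping increases a's but not b's
4. The conclusion follows logically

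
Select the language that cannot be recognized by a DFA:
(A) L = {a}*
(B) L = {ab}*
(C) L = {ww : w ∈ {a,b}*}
(C) {ww : w ∈ {a,b}*}

(C) L = {ww : w ∈ {a,b}*} is NOT regular.

The pumping lemma can be used to prove this:
After pumping, the two halves no longer match

The other languages are regular because they can be recognized by finite automata.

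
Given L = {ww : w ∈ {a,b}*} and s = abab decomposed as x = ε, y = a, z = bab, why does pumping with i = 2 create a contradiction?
xy²z = aabab ∉ L

Pumping with i = 2 replaces y = a by y² = aa:
- Original: s = xyz = abab; abab splits into halves ab · ab, which are equal, so it is in L (w = ab)
- Pumped: xy²z = ε · aa · bab = aabab
- aabab has odd length 5, so it cannot be written as ww and is not in L

The pumping lemma would require xy²z ∈ L, so this decomposition yields a contradiction.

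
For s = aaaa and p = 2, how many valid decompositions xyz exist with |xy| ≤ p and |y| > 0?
3

For s = 'aaaa' with pumping length p = 2:

Constraints: |xy| ≤ 2, |y| > 0

Valid decompositions (|xy| ≤ p, |y| ≥ 1):
  • x='', y='a', z='aaa'
  • x='a', y='a', z='aa'
  • x='', y='aa', z='aa'

Total count: 3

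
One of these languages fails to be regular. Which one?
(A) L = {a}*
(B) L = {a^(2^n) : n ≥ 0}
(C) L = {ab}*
(B) {a^(2^n) : n ≥ 0}

(B) L = {a^(2^n) : n ≥ 0} is NOT regular.

The pumping lemma can be used to prove this:
After pumping, length is no longer a power of 2

The other languages are regular because they can be recognized by finite automata.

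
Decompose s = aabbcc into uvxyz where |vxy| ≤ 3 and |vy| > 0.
u='aa', v='b', x='b', y='c', z='c'

For s = aabbcc with pumping length p = 3:

One valid decomposition:
- u = 'aa'
- v = 'b'
- x = 'b'
- y = 'c'
- z = 'c'

Verification:
- uvxyz = 'aa' + 'b' + 'b' + 'c' + 'c' = aabbcc ✓
- |vxy| = |'bbc'| = 3 ≤ 3 ✓
- |vy| = |'bc'| = 2 > 0 ✓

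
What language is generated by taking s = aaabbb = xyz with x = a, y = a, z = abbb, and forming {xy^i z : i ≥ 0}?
{xy^i z : i ≥ 0} = {a^(2+i) b^3 : i ≥ 0} = {aabbb, aaabbb, aaaabbb, ...}

With x = a, y = a, z = abbb: Starting with aaabbb and pumping the second 'a', we get strings with 2+i a's followed by 3 b's for i = 0, 1, 2, ...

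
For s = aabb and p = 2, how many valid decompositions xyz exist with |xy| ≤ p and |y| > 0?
3

For s = 'aabb' with pumping length p = 2:

Constraints: |xy| ≤ 2, |y| > 0

Valid decompositions (|xy| ≤ p, |y| ≥ 1):
  • x='', y='a', z='abb'
  • x='a', y='a', z='bb'
  • x='', y='aa', z='bb'

Total count: 3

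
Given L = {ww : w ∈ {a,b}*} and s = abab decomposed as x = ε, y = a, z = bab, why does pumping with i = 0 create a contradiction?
xy⁰z = bab ∉ L

Pumping with i = 0 replaces y = a by y⁰ = ε:
- Original: s = xyz = abab; abab splits into halves ab · ab, which are equal, so it is in L (w = ab)
- Pumped: xy⁰z = ε · ε · bab = bab
- bab has odd length 3, so it cannot be written as ww and is not in L

The pumping lemma would require xy⁰z ∈ L, so this decomposition yields a contradiction.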